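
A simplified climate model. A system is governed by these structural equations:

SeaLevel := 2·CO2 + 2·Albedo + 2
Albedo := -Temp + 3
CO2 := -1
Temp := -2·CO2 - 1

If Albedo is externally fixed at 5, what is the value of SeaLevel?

10

The intervention breaks the incoming arrows to Albedo: Albedo := -Temp + 3 no longer applies, and Albedo = 5.
SeaLevel = 2·CO2 + 2·Albedo + 2  [with CO2=-1, Albedo=5]  = 10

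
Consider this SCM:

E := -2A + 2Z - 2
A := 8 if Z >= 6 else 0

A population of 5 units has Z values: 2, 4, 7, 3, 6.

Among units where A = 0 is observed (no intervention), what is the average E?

4

Conditioning on A=0 selects the 3 unit(s) with Z ∈ {2, 4, 3}. Their E values: 2, 6, 4. Mean = 4.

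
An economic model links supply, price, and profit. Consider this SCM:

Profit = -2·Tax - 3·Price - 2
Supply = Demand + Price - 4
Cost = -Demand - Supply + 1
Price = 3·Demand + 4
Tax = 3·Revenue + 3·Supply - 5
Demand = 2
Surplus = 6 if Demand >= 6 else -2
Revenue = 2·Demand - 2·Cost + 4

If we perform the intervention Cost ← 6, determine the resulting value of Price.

The intervention breaks the incoming arrows to Cost: Cost = -Demand - Supply + 1 no longer applies, and Cost = 6.
Since Price is not a descendant of the intervened variable, it is unaffected.
Price = 3·Demand + 4  [with Demand=2]  = 10

10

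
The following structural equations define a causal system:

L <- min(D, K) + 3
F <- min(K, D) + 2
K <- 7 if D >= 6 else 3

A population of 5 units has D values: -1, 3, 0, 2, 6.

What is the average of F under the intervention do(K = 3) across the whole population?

3.4

Every unit gets K=3 under the intervention. F values become 1, 5, 2, 4, 5; E[F|do(K=3)] = 3.4.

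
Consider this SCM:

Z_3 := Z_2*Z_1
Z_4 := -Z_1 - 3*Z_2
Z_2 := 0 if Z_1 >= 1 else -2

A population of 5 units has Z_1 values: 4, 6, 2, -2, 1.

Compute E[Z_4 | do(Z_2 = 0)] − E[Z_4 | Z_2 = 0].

1.05

Every unit gets Z_2=0 under the intervention. Z_4 values become -4, -6, -2, 2, -1; E[Z_4|do(Z_2=0)] = -2.2.
Conditioning on Z_2=0 selects the 4 unit(s) with Z_1 ∈ {4, 6, 2, 1}. Their Z_4 values: -4, -6, -2, -1. Mean = -3.25.
Difference = -2.2 − (-3.25) = 1.05.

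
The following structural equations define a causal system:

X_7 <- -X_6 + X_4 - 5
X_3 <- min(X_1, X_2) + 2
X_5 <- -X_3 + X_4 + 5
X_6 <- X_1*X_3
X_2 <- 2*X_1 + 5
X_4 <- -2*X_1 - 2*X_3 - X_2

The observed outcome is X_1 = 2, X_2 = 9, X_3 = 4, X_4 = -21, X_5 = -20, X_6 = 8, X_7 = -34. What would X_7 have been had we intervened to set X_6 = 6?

-32

Intervening sets X_6 = 6 and removes its equation (X_6 <- X_1*X_3).
X_2 = 2*X_1 + 5  [with X_1=2]  = 9
X_3 = min(X_1, X_2) + 2  [with X_1=2, X_2=9]  = 4
X_4 = -2*X_1 - 2*X_3 - X_2  [with X_1=2, X_3=4, X_2=9]  = -21
X_7 = -X_6 + X_4 - 5  [with X_6=6, X_4=-21]  = -32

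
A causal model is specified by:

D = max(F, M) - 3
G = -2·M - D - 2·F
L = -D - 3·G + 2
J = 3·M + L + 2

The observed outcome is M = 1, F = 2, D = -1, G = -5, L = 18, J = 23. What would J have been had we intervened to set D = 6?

37

The intervention breaks the incoming arrows to D: D = max(F, M) - 3 no longer applies, and D = 6.
G = -2·M - D - 2·F  [with M=1, D=6, F=2]  = -12
L = -D - 3·G + 2  [with D=6, G=-12]  = 32
J = 3·M + L + 2  [with M=1, L=32]  = 37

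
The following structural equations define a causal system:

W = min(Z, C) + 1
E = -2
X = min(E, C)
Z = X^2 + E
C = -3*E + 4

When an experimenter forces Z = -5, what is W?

Intervening sets Z = -5 and removes its equation (Z = X^2 + E).
C = -3*E + 4  [with E=-2]  = 10
W = min(Z, C) + 1  [with Z=-5, C=10]  = -4

-4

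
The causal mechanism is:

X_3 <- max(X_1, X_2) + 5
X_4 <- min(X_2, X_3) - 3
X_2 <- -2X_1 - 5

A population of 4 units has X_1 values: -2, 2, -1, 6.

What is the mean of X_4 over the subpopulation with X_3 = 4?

Observing X_3=4 restricts to units where X_3's equation naturally yields 4: X_1 ∈ {-2, -1}. In that subpopulation X_4 = -4, -6, mean -5.

-5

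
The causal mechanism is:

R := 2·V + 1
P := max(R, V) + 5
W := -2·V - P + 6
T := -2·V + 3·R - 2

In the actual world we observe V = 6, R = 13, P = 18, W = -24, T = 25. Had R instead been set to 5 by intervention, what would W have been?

Under do(R=5), the mechanism R := 2·V + 1 is discarded; R is fixed at 5.
P = max(R, V) + 5  [with R=5, V=6]  = 11
W = -2·V - P + 6  [with V=6, P=11]  = -17

-17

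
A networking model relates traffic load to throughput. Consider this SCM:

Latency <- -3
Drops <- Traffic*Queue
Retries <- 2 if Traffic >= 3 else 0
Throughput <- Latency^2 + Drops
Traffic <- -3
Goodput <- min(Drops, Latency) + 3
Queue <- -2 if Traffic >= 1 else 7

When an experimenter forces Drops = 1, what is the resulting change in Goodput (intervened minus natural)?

The intervention breaks the incoming arrows to Drops: Drops <- Traffic*Queue no longer applies, and Drops = 1.
Goodput = min(Drops, Latency) + 3  [with Drops=1, Latency=-3]  = 0
Without intervention: Queue = -2 if Traffic >= 1 else 7  [with Traffic=-3]  = 7; Drops = Traffic*Queue  [with Traffic=-3, Queue=7]  = -21; Goodput = min(Drops, Latency) + 3  [with Drops=-21, Latency=-3]  = -18.
Change = 0 − (-18) = 18.

18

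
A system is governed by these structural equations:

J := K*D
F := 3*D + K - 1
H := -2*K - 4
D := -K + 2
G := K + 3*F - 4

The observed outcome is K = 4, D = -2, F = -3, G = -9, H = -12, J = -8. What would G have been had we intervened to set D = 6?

63

Under do(D=6), the mechanism D := -K + 2 is discarded; D is fixed at 6.
F = 3*D + K - 1  [with D=6, K=4]  = 21
G = K + 3*F - 4  [with K=4, F=21]  = 63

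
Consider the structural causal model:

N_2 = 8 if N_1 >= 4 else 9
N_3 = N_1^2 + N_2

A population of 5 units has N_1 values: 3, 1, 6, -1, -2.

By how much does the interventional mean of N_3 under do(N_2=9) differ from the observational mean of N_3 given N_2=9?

6.45

Under do(N_2=9), N_2's equation is replaced by N_2=9 for every unit. Per-unit N_3: 18, 10, 45, 10, 13. Mean = 19.2.
Observing N_2=9 restricts to units where N_2's equation naturally yields 9: N_1 ∈ {3, 1, -1, -2}. In that subpopulation N_3 = 18, 10, 10, 13, mean 12.75.
Difference = 19.2 − 12.75 = 6.45.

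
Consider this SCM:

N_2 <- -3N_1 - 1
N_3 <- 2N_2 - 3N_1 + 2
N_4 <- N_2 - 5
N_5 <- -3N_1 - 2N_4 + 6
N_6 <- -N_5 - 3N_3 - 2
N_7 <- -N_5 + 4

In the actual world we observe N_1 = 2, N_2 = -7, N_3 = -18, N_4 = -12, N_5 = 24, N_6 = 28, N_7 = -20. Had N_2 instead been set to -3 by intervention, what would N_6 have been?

Under do(N_2=-3), the mechanism N_2 <- -3N_1 - 1 is discarded; N_2 is fixed at -3.
N_3 = 2N_2 - 3N_1 + 2  [with N_2=-3, N_1=2]  = -10
N_4 = N_2 - 5  [with N_2=-3]  = -8
N_5 = -3N_1 - 2N_4 + 6  [with N_1=2, N_4=-8]  = 16
N_6 = -N_5 - 3N_3 - 2  [with N_5=16, N_3=-10]  = 12

12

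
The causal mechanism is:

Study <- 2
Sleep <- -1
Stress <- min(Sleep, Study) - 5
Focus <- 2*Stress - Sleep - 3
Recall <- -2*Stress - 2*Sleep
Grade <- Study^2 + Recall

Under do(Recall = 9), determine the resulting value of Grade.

13

The intervention breaks the incoming arrows to Recall: Recall <- -2*Stress - 2*Sleep no longer applies, and Recall = 9.
Grade = Study^2 + Recall  [with Study=2, Recall=9]  = 13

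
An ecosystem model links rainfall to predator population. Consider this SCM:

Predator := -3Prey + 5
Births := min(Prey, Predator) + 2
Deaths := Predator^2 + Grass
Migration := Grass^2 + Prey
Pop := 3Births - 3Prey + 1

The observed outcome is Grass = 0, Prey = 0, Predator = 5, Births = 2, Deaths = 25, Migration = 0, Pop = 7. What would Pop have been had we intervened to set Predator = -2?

The intervention breaks the incoming arrows to Predator: Predator := -3Prey + 5 no longer applies, and Predator = -2.
Births = min(Prey, Predator) + 2  [with Prey=0, Predator=-2]  = 0
Pop = 3Births - 3Prey + 1  [with Births=0, Prey=0]  = 1

1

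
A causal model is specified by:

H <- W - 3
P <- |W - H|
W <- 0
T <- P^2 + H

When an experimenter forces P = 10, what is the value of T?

The intervention breaks the incoming arrows to P: P <- |W - H| no longer applies, and P = 10.
H = W - 3  [with W=0]  = -3
T = P^2 + H  [with P=10, H=-3]  = 97

97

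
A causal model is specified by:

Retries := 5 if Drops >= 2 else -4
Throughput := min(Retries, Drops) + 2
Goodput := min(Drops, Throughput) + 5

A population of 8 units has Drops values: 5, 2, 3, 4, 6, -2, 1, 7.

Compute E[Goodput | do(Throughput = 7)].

8.25

do(Throughput=7) breaks Throughput's dependence on Drops. With Throughput=7 fixed, Goodput across the units is 10, 7, 8, 9, 11, 3, 6, 12, mean 8.25.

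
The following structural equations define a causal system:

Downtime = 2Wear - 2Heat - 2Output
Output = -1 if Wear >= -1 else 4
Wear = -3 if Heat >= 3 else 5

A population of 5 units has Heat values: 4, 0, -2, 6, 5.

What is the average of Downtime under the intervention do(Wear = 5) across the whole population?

6.8

Under do(Wear=5), Wear's equation is replaced by Wear=5 for every unit. Per-unit Downtime: 4, 12, 16, 0, 2. Mean = 6.8.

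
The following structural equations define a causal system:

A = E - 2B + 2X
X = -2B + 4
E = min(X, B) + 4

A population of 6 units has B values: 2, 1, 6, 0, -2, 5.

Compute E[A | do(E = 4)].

The intervention sets E=4 in all 6 units regardless of B. Recomputing A per unit gives 0, 6, -24, 12, 24, -18; average 0.

0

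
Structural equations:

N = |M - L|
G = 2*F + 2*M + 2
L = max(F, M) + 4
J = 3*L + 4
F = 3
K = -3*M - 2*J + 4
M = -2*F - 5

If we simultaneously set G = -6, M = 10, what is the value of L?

The joint intervention fixes G = -6, M = 10, removing each variable's own equation.
L = max(F, M) + 4  [with F=3, M=10]  = 14

14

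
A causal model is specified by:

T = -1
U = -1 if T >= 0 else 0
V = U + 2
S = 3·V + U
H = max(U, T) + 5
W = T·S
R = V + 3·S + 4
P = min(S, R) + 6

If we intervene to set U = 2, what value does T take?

Under do(U=2), the mechanism U = -1 if T >= 0 else 0 is discarded; U is fixed at 2.
T is not downstream of the intervention, so its value is determined by the original equations.

-1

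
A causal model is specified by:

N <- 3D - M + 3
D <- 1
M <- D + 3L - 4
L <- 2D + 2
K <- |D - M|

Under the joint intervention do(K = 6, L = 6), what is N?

-9

Setting K = 6, L = 6 by intervention discards those variables' equations.
M = D + 3L - 4  [with D=1, L=6]  = 15
N = 3D - M + 3  [with D=1, M=15]  = -9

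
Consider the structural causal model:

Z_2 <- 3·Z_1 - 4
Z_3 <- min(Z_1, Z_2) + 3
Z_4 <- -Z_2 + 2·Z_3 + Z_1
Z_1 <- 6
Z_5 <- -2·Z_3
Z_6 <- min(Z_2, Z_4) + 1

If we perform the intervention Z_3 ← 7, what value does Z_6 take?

7

The intervention breaks the incoming arrows to Z_3: Z_3 <- min(Z_1, Z_2) + 3 no longer applies, and Z_3 = 7.
Z_2 = 3·Z_1 - 4  [with Z_1=6]  = 14
Z_4 = -Z_2 + 2·Z_3 + Z_1  [with Z_2=14, Z_3=7, Z_1=6]  = 6
Z_6 = min(Z_2, Z_4) + 1  [with Z_2=14, Z_4=6]  = 7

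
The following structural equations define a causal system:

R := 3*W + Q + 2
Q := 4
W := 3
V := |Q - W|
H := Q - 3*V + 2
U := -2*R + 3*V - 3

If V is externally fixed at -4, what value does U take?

The intervention breaks the incoming arrows to V: V := |Q - W| no longer applies, and V = -4.
R = 3*W + Q + 2  [with W=3, Q=4]  = 15
U = -2*R + 3*V - 3  [with R=15, V=-4]  = -45

-45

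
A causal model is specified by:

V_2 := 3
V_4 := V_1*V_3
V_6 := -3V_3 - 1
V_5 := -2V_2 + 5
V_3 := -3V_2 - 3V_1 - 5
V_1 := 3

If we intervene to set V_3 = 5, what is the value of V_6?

-16

The intervention breaks the incoming arrows to V_3: V_3 := -3V_2 - 3V_1 - 5 no longer applies, and V_3 = 5.
V_6 = -3V_3 - 1  [with V_3=5]  = -16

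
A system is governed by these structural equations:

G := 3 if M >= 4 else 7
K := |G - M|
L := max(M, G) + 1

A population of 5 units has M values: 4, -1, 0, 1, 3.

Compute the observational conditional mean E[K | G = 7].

E[K|G=7] averages over only the 4 units with G=7 (M = -1, 0, 1, 3): K = 8, 7, 6, 4, mean 6.25.

6.25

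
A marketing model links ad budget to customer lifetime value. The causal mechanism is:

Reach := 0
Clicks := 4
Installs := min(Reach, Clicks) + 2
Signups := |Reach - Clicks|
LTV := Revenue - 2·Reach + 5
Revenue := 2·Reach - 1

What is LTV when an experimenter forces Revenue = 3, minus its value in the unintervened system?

The intervention breaks the incoming arrows to Revenue: Revenue := 2·Reach - 1 no longer applies, and Revenue = 3.
LTV = Revenue - 2·Reach + 5  [with Revenue=3, Reach=0]  = 8
Without intervention: Revenue = 2·Reach - 1  [with Reach=0]  = -1; LTV = Revenue - 2·Reach + 5  [with Revenue=-1, Reach=0]  = 4.
Change = 8 − 4 = 4.

4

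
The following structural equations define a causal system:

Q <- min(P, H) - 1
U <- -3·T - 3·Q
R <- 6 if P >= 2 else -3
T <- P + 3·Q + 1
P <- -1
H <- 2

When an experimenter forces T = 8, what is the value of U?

The intervention breaks the incoming arrows to T: T <- P + 3·Q + 1 no longer applies, and T = 8.
Q = min(P, H) - 1  [with P=-1, H=2]  = -2
U = -3·T - 3·Q  [with T=8, Q=-2]  = -18

-18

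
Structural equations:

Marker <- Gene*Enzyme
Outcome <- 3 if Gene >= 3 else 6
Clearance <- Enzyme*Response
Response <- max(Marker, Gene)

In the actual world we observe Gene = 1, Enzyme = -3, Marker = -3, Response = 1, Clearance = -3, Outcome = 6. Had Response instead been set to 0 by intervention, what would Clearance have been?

Intervening sets Response = 0 and removes its equation (Response <- max(Marker, Gene)).
Clearance = Enzyme*Response  [with Enzyme=-3, Response=0]  = 0

0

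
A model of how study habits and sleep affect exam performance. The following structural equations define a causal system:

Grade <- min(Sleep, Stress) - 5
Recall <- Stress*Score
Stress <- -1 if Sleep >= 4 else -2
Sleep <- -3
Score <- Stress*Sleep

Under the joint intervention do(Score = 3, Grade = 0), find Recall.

-6

The joint intervention fixes Score = 3, Grade = 0, removing each variable's own equation.
Stress = -1 if Sleep >= 4 else -2  [with Sleep=-3]  = -2
Recall = Stress*Score  [with Stress=-2, Score=3]  = -6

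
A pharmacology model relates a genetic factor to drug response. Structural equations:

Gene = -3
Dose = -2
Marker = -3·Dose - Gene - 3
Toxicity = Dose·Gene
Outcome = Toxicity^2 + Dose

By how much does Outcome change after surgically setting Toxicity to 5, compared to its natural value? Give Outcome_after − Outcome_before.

Intervening sets Toxicity = 5 and removes its equation (Toxicity = Dose·Gene).
Outcome = Toxicity^2 + Dose  [with Toxicity=5, Dose=-2]  = 23
Without intervention: Toxicity = Dose·Gene  [with Dose=-2, Gene=-3]  = 6; Outcome = Toxicity^2 + Dose  [with Toxicity=6, Dose=-2]  = 34.
Change = 23 − 34 = -11.

-11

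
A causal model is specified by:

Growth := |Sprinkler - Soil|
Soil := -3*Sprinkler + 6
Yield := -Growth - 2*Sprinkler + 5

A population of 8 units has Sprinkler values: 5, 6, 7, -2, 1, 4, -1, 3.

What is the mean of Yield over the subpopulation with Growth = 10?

-8

Conditioning on Growth=10 selects the 2 unit(s) with Sprinkler ∈ {4, -1}. Their Yield values: -13, -3. Mean = -8.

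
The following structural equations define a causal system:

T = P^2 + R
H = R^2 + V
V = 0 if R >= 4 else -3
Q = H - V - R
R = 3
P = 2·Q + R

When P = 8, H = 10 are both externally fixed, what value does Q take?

10

Under do(P = 8, H = 10), each intervened variable's structural equation is replaced by its fixed value.
V = 0 if R >= 4 else -3  [with R=3]  = -3
Q = H - V - R  [with H=10, V=-3, R=3]  = 10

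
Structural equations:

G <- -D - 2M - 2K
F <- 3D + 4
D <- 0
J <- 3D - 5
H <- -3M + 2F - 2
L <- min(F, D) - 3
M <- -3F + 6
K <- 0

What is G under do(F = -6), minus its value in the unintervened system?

-60

The intervention breaks the incoming arrows to F: F <- 3D + 4 no longer applies, and F = -6.
M = -3F + 6  [with F=-6]  = 24
G = -D - 2M - 2K  [with D=0, M=24, K=0]  = -48
Without intervention: F = 3D + 4  [with D=0]  = 4; M = -3F + 6  [with F=4]  = -6; G = -D - 2M - 2K  [with D=0, M=-6, K=0]  = 12.
Change = -48 − 12 = -60.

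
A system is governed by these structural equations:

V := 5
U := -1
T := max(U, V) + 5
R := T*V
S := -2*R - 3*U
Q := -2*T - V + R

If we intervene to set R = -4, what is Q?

-29

Under do(R=-4), the mechanism R := T*V is discarded; R is fixed at -4.
T = max(U, V) + 5  [with U=-1, V=5]  = 10
Q = -2*T - V + R  [with T=10, V=5, R=-4]  = -29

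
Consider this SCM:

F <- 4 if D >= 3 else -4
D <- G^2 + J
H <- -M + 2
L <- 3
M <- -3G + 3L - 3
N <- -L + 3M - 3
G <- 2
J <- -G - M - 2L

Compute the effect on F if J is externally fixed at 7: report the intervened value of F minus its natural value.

Under do(J=7), the mechanism J <- -G - M - 2L is discarded; J is fixed at 7.
D = G^2 + J  [with G=2, J=7]  = 11
F = 4 if D >= 3 else -4  [with D=11]  = 4
Without intervention: M = -3G + 3L - 3  [with G=2, L=3]  = 0; J = -G - M - 2L  [with G=2, M=0, L=3]  = -8; D = G^2 + J  [with G=2, J=-8]  = -4; F = 4 if D >= 3 else -4  [with D=-4]  = -4.
Change = 4 − (-4) = 8.

8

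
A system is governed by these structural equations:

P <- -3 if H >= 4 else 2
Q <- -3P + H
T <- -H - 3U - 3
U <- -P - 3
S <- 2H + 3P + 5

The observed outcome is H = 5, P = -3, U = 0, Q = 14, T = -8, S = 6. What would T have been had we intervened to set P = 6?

do(P=6) replaces the equation P <- -3 if H >= 4 else 2 with the constant P = 6.
U = -P - 3  [with P=6]  = -9
T = -H - 3U - 3  [with H=5, U=-9]  = 19

19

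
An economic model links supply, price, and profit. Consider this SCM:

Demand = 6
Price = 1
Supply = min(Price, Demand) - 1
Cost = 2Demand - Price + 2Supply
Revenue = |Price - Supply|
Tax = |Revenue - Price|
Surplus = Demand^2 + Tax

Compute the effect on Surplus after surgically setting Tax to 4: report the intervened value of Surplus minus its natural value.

Intervening sets Tax = 4 and removes its equation (Tax = |Revenue - Price|).
Surplus = Demand^2 + Tax  [with Demand=6, Tax=4]  = 40
Without intervention: Supply = min(Price, Demand) - 1  [with Price=1, Demand=6]  = 0; Revenue = |Price - Supply|  [with Price=1, Supply=0]  = 1; Tax = |Revenue - Price|  [with Revenue=1, Price=1]  = 0; Surplus = Demand^2 + Tax  [with Demand=6, Tax=0]  = 36.
Change = 40 − 36 = 4.

4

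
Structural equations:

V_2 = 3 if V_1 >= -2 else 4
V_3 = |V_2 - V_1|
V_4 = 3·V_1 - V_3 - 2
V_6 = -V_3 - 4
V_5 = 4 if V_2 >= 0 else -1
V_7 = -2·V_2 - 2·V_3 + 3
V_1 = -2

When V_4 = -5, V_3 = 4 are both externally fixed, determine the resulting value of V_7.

-11

The joint intervention fixes V_4 = -5, V_3 = 4, removing each variable's own equation.
V_2 = 3 if V_1 >= -2 else 4  [with V_1=-2]  = 3
V_7 = -2·V_2 - 2·V_3 + 3  [with V_2=3, V_3=4]  = -11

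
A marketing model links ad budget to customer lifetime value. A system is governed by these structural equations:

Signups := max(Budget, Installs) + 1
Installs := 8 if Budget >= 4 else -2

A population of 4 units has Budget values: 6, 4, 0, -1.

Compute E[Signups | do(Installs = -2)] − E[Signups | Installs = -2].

Every unit gets Installs=-2 under the intervention. Signups values become 7, 5, 1, 0; E[Signups|do(Installs=-2)] = 3.25.
Observing Installs=-2 restricts to units where Installs's equation naturally yields -2: Budget ∈ {0, -1}. In that subpopulation Signups = 1, 0, mean 0.5.
Difference = 3.25 − 0.5 = 2.75.

2.75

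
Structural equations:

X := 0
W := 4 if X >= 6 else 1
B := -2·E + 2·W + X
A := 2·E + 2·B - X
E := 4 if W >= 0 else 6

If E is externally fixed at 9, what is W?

Under do(E=9), the mechanism E := 4 if W >= 0 else 6 is discarded; E is fixed at 9.
Since W is not a descendant of the intervened variable, it is unaffected.
W = 4 if X >= 6 else 1  [with X=0]  = 1

1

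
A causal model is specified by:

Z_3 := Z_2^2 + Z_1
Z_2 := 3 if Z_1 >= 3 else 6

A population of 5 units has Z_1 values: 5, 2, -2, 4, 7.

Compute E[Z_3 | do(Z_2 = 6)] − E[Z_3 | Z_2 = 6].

3.2

do(Z_2=6) breaks Z_2's dependence on Z_1. With Z_2=6 fixed, Z_3 across the units is 41, 38, 34, 40, 43, mean 39.2.
E[Z_3|Z_2=6] averages over only the 2 units with Z_2=6 (Z_1 = 2, -2): Z_3 = 38, 34, mean 36.
Difference = 39.2 − 36 = 3.2.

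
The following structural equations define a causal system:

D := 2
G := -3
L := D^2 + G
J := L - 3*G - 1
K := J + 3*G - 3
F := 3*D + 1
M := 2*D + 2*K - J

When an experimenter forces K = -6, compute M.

-17

Under do(K=-6), the mechanism K := J + 3*G - 3 is discarded; K is fixed at -6.
L = D^2 + G  [with D=2, G=-3]  = 1
J = L - 3*G - 1  [with L=1, G=-3]  = 9
M = 2*D + 2*K - J  [with D=2, K=-6, J=9]  = -17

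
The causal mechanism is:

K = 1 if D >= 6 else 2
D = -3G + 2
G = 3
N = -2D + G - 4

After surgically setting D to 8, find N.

-17

The intervention breaks the incoming arrows to D: D = -3G + 2 no longer applies, and D = 8.
N = -2D + G - 4  [with D=8, G=3]  = -17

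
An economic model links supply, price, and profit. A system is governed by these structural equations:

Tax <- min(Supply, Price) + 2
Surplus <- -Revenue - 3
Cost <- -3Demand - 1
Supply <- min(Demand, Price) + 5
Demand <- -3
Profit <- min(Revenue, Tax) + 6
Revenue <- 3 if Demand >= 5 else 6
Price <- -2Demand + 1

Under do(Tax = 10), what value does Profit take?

Intervening sets Tax = 10 and removes its equation (Tax <- min(Supply, Price) + 2).
Revenue = 3 if Demand >= 5 else 6  [with Demand=-3]  = 6
Profit = min(Revenue, Tax) + 6  [with Revenue=6, Tax=10]  = 12

12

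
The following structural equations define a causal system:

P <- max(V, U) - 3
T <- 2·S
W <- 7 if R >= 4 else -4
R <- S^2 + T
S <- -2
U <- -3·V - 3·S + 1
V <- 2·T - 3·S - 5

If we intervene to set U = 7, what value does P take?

4

Intervening sets U = 7 and removes its equation (U <- -3·V - 3·S + 1).
T = 2·S  [with S=-2]  = -4
V = 2·T - 3·S - 5  [with T=-4, S=-2]  = -7
P = max(V, U) - 3  [with V=-7, U=7]  = 4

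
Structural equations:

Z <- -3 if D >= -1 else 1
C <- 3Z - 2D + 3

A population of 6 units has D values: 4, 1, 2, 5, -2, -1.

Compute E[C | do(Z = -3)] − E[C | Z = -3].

1.4

Every unit gets Z=-3 under the intervention. C values become -14, -8, -10, -16, -2, -4; E[C|do(Z=-3)] = -9.
Conditioning on Z=-3 selects the 5 unit(s) with D ∈ {4, 1, 2, 5, -1}. Their C values: -14, -8, -10, -16, -4. Mean = -10.4.
Difference = -9 − (-10.4) = 1.4.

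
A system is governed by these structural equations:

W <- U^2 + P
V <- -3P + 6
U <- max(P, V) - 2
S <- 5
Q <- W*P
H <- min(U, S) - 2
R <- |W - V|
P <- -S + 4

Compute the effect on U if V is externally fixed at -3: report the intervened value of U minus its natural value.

-10

The intervention breaks the incoming arrows to V: V <- -3P + 6 no longer applies, and V = -3.
P = -S + 4  [with S=5]  = -1
U = max(P, V) - 2  [with P=-1, V=-3]  = -3
Without intervention: P = -S + 4  [with S=5]  = -1; V = -3P + 6  [with P=-1]  = 9; U = max(P, V) - 2  [with P=-1, V=9]  = 7.
Change = -3 − 7 = -10.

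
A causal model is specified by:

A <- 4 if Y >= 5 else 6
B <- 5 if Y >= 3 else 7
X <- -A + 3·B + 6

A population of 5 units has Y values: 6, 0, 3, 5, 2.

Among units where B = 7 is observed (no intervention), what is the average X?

21

E[X|B=7] averages over only the 2 units with B=7 (Y = 0, 2): X = 21, 21, mean 21.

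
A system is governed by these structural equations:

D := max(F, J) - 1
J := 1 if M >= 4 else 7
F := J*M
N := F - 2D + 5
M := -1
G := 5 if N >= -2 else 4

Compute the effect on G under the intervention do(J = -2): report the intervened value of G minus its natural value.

1

Under do(J=-2), the mechanism J := 1 if M >= 4 else 7 is discarded; J is fixed at -2.
F = J*M  [with J=-2, M=-1]  = 2
D = max(F, J) - 1  [with F=2, J=-2]  = 1
N = F - 2D + 5  [with F=2, D=1]  = 5
G = 5 if N >= -2 else 4  [with N=5]  = 5
Without intervention: J = 1 if M >= 4 else 7  [with M=-1]  = 7; F = J*M  [with J=7, M=-1]  = -7; D = max(F, J) - 1  [with F=-7, J=7]  = 6; N = F - 2D + 5  [with F=-7, D=6]  = -14; G = 5 if N >= -2 else 4  [with N=-14]  = 4.
Change = 5 − 4 = 1.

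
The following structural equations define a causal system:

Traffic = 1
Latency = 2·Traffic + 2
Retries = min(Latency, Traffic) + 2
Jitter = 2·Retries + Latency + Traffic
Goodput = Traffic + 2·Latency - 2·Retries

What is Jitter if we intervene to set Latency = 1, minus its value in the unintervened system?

Under do(Latency=1), the mechanism Latency = 2·Traffic + 2 is discarded; Latency is fixed at 1.
Retries = min(Latency, Traffic) + 2  [with Latency=1, Traffic=1]  = 3
Jitter = 2·Retries + Latency + Traffic  [with Retries=3, Latency=1, Traffic=1]  = 8
Without intervention: Latency = 2·Traffic + 2  [with Traffic=1]  = 4; Retries = min(Latency, Traffic) + 2  [with Latency=4, Traffic=1]  = 3; Jitter = 2·Retries + Latency + Traffic  [with Retries=3, Latency=4, Traffic=1]  = 11.
Change = 8 − 11 = -3.

-3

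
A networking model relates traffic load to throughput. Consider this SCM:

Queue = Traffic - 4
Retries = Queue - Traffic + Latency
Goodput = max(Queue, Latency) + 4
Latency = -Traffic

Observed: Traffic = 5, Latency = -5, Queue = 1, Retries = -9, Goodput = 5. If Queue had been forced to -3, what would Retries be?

The intervention breaks the incoming arrows to Queue: Queue = Traffic - 4 no longer applies, and Queue = -3.
Latency = -Traffic  [with Traffic=5]  = -5
Retries = Queue - Traffic + Latency  [with Queue=-3, Traffic=5, Latency=-5]  = -13

-13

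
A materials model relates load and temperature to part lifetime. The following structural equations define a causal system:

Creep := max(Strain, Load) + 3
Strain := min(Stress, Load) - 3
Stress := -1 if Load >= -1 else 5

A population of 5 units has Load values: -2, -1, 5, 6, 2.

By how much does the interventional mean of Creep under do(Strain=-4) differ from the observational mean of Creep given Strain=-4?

-1

The intervention sets Strain=-4 in all 5 units regardless of Load. Recomputing Creep per unit gives 1, 2, 8, 9, 5; average 5.
Observing Strain=-4 restricts to units where Strain's equation naturally yields -4: Load ∈ {-1, 5, 6, 2}. In that subpopulation Creep = 2, 8, 9, 5, mean 6.
Difference = 5 − 6 = -1.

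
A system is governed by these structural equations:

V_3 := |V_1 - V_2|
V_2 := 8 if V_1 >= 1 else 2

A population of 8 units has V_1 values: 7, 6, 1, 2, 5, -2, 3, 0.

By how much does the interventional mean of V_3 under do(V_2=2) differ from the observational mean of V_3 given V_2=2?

-0.5

Under do(V_2=2), V_2's equation is replaced by V_2=2 for every unit. Per-unit V_3: 5, 4, 1, 0, 3, 4, 1, 2. Mean = 2.5.
Conditioning on V_2=2 selects the 2 unit(s) with V_1 ∈ {-2, 0}. Their V_3 values: 4, 2. Mean = 3.
Difference = 2.5 − 3 = -0.5.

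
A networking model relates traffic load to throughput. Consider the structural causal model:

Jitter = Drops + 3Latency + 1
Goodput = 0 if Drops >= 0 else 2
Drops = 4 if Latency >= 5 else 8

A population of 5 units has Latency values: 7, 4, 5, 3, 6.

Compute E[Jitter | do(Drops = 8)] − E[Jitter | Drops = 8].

Under do(Drops=8), Drops's equation is replaced by Drops=8 for every unit. Per-unit Jitter: 30, 21, 24, 18, 27. Mean = 24.
Observing Drops=8 restricts to units where Drops's equation naturally yields 8: Latency ∈ {4, 3}. In that subpopulation Jitter = 21, 18, mean 19.5.
Difference = 24 − 19.5 = 4.5.

4.5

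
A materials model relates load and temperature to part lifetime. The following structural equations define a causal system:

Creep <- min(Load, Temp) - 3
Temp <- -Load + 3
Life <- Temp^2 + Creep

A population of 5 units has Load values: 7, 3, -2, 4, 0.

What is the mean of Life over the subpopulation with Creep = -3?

1.5

Conditioning on Creep=-3 selects the 2 unit(s) with Load ∈ {3, 0}. Their Life values: -3, 6. Mean = 1.5.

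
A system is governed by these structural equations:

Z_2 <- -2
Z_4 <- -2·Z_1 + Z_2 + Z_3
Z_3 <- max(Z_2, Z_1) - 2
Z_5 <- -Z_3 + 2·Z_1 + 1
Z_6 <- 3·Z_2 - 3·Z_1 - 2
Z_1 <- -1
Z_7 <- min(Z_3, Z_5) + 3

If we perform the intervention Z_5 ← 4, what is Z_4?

-3

The intervention breaks the incoming arrows to Z_5: Z_5 <- -Z_3 + 2·Z_1 + 1 no longer applies, and Z_5 = 4.
Since Z_4 is not a descendant of the intervened variable, it is unaffected.
Z_3 = max(Z_2, Z_1) - 2  [with Z_2=-2, Z_1=-1]  = -3
Z_4 = -2·Z_1 + Z_2 + Z_3  [with Z_1=-1, Z_2=-2, Z_3=-3]  = -3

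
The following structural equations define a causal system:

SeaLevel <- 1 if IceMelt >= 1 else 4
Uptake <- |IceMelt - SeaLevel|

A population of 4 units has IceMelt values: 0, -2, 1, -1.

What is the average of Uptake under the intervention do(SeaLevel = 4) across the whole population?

Under do(SeaLevel=4), SeaLevel's equation is replaced by SeaLevel=4 for every unit. Per-unit Uptake: 4, 6, 3, 5. Mean = 4.5.

4.5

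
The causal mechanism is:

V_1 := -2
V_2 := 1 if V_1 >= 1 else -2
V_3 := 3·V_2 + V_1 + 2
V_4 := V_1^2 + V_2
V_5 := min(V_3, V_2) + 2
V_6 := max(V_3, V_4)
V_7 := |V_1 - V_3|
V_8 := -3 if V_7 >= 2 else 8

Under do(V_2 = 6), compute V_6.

Under do(V_2=6), the mechanism V_2 := 1 if V_1 >= 1 else -2 is discarded; V_2 is fixed at 6.
V_3 = 3·V_2 + V_1 + 2  [with V_2=6, V_1=-2]  = 18
V_4 = V_1^2 + V_2  [with V_1=-2, V_2=6]  = 10
V_6 = max(V_3, V_4)  [with V_3=18, V_4=10]  = 18

18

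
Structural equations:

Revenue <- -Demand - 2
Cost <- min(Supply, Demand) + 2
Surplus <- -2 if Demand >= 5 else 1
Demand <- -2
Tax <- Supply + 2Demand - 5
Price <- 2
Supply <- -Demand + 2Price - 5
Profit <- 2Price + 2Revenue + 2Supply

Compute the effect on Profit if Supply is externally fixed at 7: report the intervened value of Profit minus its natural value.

12

The intervention breaks the incoming arrows to Supply: Supply <- -Demand + 2Price - 5 no longer applies, and Supply = 7.
Revenue = -Demand - 2  [with Demand=-2]  = 0
Profit = 2Price + 2Revenue + 2Supply  [with Price=2, Revenue=0, Supply=7]  = 18
Without intervention: Supply = -Demand + 2Price - 5  [with Demand=-2, Price=2]  = 1; Revenue = -Demand - 2  [with Demand=-2]  = 0; Profit = 2Price + 2Revenue + 2Supply  [with Price=2, Revenue=0, Supply=1]  = 6.
Change = 18 − 6 = 12.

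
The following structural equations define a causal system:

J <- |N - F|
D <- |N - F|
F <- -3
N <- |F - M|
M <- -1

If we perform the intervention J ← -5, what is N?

Under do(J=-5), the mechanism J <- |N - F| is discarded; J is fixed at -5.
Since N is not a descendant of the intervened variable, it is unaffected.
N = |F - M|  [with F=-3, M=-1]  = 2

2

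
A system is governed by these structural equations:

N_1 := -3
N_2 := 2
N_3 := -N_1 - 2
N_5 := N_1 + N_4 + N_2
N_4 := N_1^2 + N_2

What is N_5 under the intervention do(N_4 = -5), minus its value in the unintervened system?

-16

Intervening sets N_4 = -5 and removes its equation (N_4 := N_1^2 + N_2).
N_5 = N_1 + N_4 + N_2  [with N_1=-3, N_4=-5, N_2=2]  = -6
Without intervention: N_4 = N_1^2 + N_2  [with N_1=-3, N_2=2]  = 11; N_5 = N_1 + N_4 + N_2  [with N_1=-3, N_4=11, N_2=2]  = 10.
Change = -6 − 10 = -16.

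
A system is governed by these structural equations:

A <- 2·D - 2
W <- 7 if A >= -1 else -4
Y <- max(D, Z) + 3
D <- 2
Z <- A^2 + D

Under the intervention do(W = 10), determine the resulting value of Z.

6

do(W=10) replaces the equation W <- 7 if A >= -1 else -4 with the constant W = 10.
Z is not downstream of the intervention, so its value is determined by the original equations.
A = 2·D - 2  [with D=2]  = 2
Z = A^2 + D  [with A=2, D=2]  = 6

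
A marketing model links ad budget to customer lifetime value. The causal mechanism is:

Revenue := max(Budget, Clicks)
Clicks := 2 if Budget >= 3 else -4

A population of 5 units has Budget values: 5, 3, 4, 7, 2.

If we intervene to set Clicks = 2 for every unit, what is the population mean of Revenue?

Under do(Clicks=2), Clicks's equation is replaced by Clicks=2 for every unit. Per-unit Revenue: 5, 3, 4, 7, 2. Mean = 4.2.

4.2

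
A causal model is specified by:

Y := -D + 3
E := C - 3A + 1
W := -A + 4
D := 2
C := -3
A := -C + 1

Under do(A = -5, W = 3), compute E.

Setting A = -5, W = 3 by intervention discards those variables' equations.
E = C - 3A + 1  [with C=-3, A=-5]  = 13

13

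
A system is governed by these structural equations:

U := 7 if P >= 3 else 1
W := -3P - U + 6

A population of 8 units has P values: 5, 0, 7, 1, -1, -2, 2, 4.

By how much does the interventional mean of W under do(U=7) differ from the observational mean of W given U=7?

Every unit gets U=7 under the intervention. W values become -16, -1, -22, -4, 2, 5, -7, -13; E[W|do(U=7)] = -7.
E[W|U=7] averages over only the 3 units with U=7 (P = 5, 7, 4): W = -16, -22, -13, mean -17.
Difference = -7 − (-17) = 10.

10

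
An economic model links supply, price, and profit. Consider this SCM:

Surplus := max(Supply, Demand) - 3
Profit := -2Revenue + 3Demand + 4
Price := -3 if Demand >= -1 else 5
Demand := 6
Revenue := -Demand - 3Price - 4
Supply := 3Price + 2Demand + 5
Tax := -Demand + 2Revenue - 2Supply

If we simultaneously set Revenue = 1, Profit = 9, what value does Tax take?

Setting Revenue = 1, Profit = 9 by intervention discards those variables' equations.
Price = -3 if Demand >= -1 else 5  [with Demand=6]  = -3
Supply = 3Price + 2Demand + 5  [with Price=-3, Demand=6]  = 8
Tax = -Demand + 2Revenue - 2Supply  [with Demand=6, Revenue=1, Supply=8]  = -20

-20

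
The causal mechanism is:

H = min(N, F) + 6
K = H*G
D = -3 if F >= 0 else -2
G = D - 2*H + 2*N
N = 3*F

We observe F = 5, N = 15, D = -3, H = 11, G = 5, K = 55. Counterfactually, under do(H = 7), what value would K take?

Under do(H=7), the mechanism H = min(N, F) + 6 is discarded; H is fixed at 7.
N = 3*F  [with F=5]  = 15
D = -3 if F >= 0 else -2  [with F=5]  = -3
G = D - 2*H + 2*N  [with D=-3, H=7, N=15]  = 13
K = H*G  [with H=7, G=13]  = 91

91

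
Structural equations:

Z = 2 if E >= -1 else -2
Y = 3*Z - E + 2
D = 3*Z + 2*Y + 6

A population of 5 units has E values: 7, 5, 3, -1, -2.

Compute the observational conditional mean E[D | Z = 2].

Conditioning on Z=2 selects the 4 unit(s) with E ∈ {7, 5, 3, -1}. Their D values: 14, 18, 22, 30. Mean = 21.

21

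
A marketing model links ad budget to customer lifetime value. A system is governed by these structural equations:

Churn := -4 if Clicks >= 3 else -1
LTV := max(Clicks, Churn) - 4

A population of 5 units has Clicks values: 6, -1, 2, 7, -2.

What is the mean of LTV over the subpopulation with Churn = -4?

2.5

E[LTV|Churn=-4] averages over only the 2 units with Churn=-4 (Clicks = 6, 7): LTV = 2, 3, mean 2.5.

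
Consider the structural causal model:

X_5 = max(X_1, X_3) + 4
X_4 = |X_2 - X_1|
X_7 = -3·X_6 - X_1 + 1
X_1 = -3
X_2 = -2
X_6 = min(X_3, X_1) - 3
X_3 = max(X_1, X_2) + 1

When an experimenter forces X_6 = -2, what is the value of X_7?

Intervening sets X_6 = -2 and removes its equation (X_6 = min(X_3, X_1) - 3).
X_7 = -3·X_6 - X_1 + 1  [with X_6=-2, X_1=-3]  = 10

10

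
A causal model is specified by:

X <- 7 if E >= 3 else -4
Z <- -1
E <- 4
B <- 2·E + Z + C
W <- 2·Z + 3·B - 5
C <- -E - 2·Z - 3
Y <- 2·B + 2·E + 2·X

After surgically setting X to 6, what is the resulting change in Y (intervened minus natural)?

-2

The intervention breaks the incoming arrows to X: X <- 7 if E >= 3 else -4 no longer applies, and X = 6.
C = -E - 2·Z - 3  [with E=4, Z=-1]  = -5
B = 2·E + Z + C  [with E=4, Z=-1, C=-5]  = 2
Y = 2·B + 2·E + 2·X  [with B=2, E=4, X=6]  = 24
Without intervention: C = -E - 2·Z - 3  [with E=4, Z=-1]  = -5; B = 2·E + Z + C  [with E=4, Z=-1, C=-5]  = 2; X = 7 if E >= 3 else -4  [with E=4]  = 7; Y = 2·B + 2·E + 2·X  [with B=2, E=4, X=7]  = 26.
Change = 24 − 26 = -2.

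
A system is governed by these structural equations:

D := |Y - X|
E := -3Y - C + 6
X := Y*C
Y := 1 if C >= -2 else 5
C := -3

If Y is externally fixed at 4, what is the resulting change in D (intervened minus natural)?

-4

do(Y=4) replaces the equation Y := 1 if C >= -2 else 5 with the constant Y = 4.
X = Y*C  [with Y=4, C=-3]  = -12
D = |Y - X|  [with Y=4, X=-12]  = 16
Without intervention: Y = 1 if C >= -2 else 5  [with C=-3]  = 5; X = Y*C  [with Y=5, C=-3]  = -15; D = |Y - X|  [with Y=5, X=-15]  = 20.
Change = 16 − 20 = -4.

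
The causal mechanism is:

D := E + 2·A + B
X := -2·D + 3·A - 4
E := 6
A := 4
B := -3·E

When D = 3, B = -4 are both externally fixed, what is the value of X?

2

The joint intervention fixes D = 3, B = -4, removing each variable's own equation.
X = -2·D + 3·A - 4  [with D=3, A=4]  = 2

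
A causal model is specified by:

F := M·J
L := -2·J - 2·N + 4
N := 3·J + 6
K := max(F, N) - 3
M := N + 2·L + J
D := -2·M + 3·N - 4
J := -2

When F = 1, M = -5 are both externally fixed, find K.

Under do(F = 1, M = -5), each intervened variable's structural equation is replaced by its fixed value.
N = 3·J + 6  [with J=-2]  = 0
K = max(F, N) - 3  [with F=1, N=0]  = -2

-2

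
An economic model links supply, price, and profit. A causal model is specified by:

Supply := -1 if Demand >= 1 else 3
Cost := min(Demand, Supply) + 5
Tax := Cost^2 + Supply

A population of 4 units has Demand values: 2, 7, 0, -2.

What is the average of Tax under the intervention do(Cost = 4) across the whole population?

The intervention sets Cost=4 in all 4 units regardless of Demand. Recomputing Tax per unit gives 15, 15, 19, 19; average 17.

17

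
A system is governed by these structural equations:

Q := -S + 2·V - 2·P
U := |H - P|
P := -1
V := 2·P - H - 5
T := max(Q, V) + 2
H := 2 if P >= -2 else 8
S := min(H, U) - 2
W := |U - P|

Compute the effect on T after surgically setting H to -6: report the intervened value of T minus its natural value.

17

Under do(H=-6), the mechanism H := 2 if P >= -2 else 8 is discarded; H is fixed at -6.
U = |H - P|  [with H=-6, P=-1]  = 5
S = min(H, U) - 2  [with H=-6, U=5]  = -8
V = 2·P - H - 5  [with P=-1, H=-6]  = -1
Q = -S + 2·V - 2·P  [with S=-8, V=-1, P=-1]  = 8
T = max(Q, V) + 2  [with Q=8, V=-1]  = 10
Without intervention: H = 2 if P >= -2 else 8  [with P=-1]  = 2; U = |H - P|  [with H=2, P=-1]  = 3; S = min(H, U) - 2  [with H=2, U=3]  = 0; V = 2·P - H - 5  [with P=-1, H=2]  = -9; Q = -S + 2·V - 2·P  [with S=0, V=-9, P=-1]  = -16; T = max(Q, V) + 2  [with Q=-16, V=-9]  = -7.
Change = 10 − (-7) = 17.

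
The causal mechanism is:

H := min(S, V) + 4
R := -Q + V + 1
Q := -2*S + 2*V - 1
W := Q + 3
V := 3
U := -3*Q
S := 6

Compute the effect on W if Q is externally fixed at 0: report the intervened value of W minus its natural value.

The intervention breaks the incoming arrows to Q: Q := -2*S + 2*V - 1 no longer applies, and Q = 0.
W = Q + 3  [with Q=0]  = 3
Without intervention: Q = -2*S + 2*V - 1  [with S=6, V=3]  = -7; W = Q + 3  [with Q=-7]  = -4.
Change = 3 − (-4) = 7.

7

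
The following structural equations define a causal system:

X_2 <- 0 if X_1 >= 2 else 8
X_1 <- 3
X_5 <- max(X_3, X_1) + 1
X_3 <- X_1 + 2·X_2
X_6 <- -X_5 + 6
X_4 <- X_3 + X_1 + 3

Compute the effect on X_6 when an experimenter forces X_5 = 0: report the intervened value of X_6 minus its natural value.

4

The intervention breaks the incoming arrows to X_5: X_5 <- max(X_3, X_1) + 1 no longer applies, and X_5 = 0.
X_6 = -X_5 + 6  [with X_5=0]  = 6
Without intervention: X_2 = 0 if X_1 >= 2 else 8  [with X_1=3]  = 0; X_3 = X_1 + 2·X_2  [with X_1=3, X_2=0]  = 3; X_5 = max(X_3, X_1) + 1  [with X_3=3, X_1=3]  = 4; X_6 = -X_5 + 6  [with X_5=4]  = 2.
Change = 6 − 2 = 4.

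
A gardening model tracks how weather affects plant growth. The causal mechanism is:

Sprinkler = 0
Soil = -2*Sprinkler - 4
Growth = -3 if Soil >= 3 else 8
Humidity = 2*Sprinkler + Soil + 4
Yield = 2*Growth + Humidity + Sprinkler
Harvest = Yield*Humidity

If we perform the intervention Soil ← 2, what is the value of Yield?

22

do(Soil=2) replaces the equation Soil = -2*Sprinkler - 4 with the constant Soil = 2.
Growth = -3 if Soil >= 3 else 8  [with Soil=2]  = 8
Humidity = 2*Sprinkler + Soil + 4  [with Sprinkler=0, Soil=2]  = 6
Yield = 2*Growth + Humidity + Sprinkler  [with Growth=8, Humidity=6, Sprinkler=0]  = 22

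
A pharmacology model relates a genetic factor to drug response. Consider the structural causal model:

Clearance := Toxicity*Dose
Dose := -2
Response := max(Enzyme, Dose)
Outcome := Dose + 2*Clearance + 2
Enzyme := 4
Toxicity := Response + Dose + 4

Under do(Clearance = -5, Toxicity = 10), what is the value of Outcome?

Setting Clearance = -5, Toxicity = 10 by intervention discards those variables' equations.
Outcome = Dose + 2*Clearance + 2  [with Dose=-2, Clearance=-5]  = -10

-10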